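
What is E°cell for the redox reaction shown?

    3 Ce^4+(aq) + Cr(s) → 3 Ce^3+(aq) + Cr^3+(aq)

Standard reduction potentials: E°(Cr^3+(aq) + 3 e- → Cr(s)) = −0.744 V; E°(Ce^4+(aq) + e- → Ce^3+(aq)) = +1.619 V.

+2.363 V

Ce^4+(aq) gains electrons, so the Ce⁴⁺/Ce³⁺ couple is the cathode; the Cr³⁺/Cr couple is the anode.
E°cell = E°(cathode) − E°(anode) = +1.619 − (−0.744) = +2.363 V.
The positive value indicates the reaction is spontaneous as written.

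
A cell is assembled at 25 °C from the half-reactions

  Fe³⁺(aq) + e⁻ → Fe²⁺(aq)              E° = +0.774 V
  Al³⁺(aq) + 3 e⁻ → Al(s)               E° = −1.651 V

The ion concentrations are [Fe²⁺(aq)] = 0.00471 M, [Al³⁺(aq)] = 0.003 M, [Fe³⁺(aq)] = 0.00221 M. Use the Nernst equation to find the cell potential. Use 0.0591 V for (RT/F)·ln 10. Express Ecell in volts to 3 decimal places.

The Fe³⁺/Fe²⁺ couple has the more positive E°, so it is the cathode; Al³⁺/Al is the anode.
E°cell = E°cat − E°an = +0.774 − (−1.651) = +2.425 V; n = 3.
For the overall reaction 3 Fe³⁺(aq) + Al(s) → 3 Fe²⁺(aq) + Al³⁺(aq), Q = ([Fe²⁺(aq)]^3·[Al³⁺(aq)]) / [Fe³⁺(aq)]^3 = 0.029, giving log Q = −1.537.
E = E° − (0.0591/n)·log Q = +2.425 − (0.0591/3)(−1.537) = +2.455 V.

+2.455 V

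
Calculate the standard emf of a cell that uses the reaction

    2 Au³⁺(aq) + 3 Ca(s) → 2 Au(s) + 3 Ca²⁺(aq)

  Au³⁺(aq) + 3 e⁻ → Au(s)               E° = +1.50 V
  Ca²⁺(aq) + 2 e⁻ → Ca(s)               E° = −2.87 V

+4.37 V

Au³⁺(aq) gains electrons, so the Au³⁺/Au couple is the cathode; the Ca²⁺/Ca couple is the anode.
E°cell = E°(cathode) − E°(anode) = +1.50 − (−2.87) = +4.37 V.
The positive value indicates the reaction is spontaneous as written.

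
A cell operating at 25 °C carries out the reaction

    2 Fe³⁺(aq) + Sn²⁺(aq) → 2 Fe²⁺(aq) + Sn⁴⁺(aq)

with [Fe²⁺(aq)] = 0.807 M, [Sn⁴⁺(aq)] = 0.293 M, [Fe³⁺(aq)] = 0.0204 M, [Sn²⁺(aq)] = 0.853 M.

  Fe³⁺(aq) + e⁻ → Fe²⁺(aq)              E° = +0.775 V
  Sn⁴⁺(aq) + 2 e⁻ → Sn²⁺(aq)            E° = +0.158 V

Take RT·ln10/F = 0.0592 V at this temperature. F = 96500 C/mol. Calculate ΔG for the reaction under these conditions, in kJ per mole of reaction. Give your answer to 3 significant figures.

With Fe³⁺/Fe²⁺ reduced at the cathode, E°cell = +0.775 − (+0.158) = +0.617 V and n = 2.
Here Q = ([Fe²⁺(aq)]^2·[Sn⁴⁺(aq)]) / ([Fe³⁺(aq)]^2·[Sn²⁺(aq)]) = 538 (log Q = 2.730), giving E = +0.617 − (0.0592/2)·(2.730) = +0.5362 V.
ΔG = −nFE = −(2)(96500)(+0.5362) J/mol = −103 kJ/mol.

−103 kJ/mol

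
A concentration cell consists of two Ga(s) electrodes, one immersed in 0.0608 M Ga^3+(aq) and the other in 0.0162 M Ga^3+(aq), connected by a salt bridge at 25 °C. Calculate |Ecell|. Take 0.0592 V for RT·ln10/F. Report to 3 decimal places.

0.011 V

For a concentration cell E°cell = 0, since both electrodes use the same couple.
The compartment with the higher Ga^3+(aq) concentration (0.0608 M) acts as the cathode; ions are reduced there and produced at the dilute (0.0162 M) anode.
With n = 3, Ecell = −(0.0592/3)·log([dilute]/[conc]) = −(0.0592/3)·log(0.0162/0.0608) = +0.011 V.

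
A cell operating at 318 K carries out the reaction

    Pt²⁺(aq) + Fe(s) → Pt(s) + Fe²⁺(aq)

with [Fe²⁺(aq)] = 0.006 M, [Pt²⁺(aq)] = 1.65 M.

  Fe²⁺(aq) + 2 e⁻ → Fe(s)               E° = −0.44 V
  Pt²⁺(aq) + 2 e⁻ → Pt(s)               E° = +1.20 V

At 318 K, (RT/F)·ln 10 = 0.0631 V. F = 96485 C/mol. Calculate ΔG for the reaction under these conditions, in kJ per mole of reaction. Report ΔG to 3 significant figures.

−331 kJ/mol

The standard cell potential is +1.20 − (−0.44) = +1.64 V, with n = 2 electrons in the balanced equation.
Here Q = [Fe²⁺(aq)] / [Pt²⁺(aq)] = 0.00364 (log Q = −2.439), giving E = +1.64 − (0.0631/2)·(−2.439) = +1.7170 V.
ΔG = −nFE = −(2)(96485)(+1.7170) J/mol = −331 kJ/mol.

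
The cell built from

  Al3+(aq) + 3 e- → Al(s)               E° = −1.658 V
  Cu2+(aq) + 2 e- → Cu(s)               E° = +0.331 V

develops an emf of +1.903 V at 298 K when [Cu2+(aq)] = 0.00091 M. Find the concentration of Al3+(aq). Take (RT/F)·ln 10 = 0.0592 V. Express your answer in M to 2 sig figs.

0.63 M

The Cu²⁺/Cu couple has the larger reduction potential, so it is the cathode: E°cell = +0.331 − (−1.658) = +1.989 V and n = 6.
Since E = E° − (0.0592/n)·log Q, log Q = n(E° − E)/0.0592 = 8.716.
For 3 Cu2+(aq) + 2 Al(s) → 3 Cu(s) + 2 Al3+(aq), the reaction quotient is Q = [Al3+(aq)]^2 / [Cu2+(aq)]^3.
Isolating [Al3+(aq)] in Q = 10^{8.716} yields log [Al3+(aq)] = −0.203, i.e. 0.63 M.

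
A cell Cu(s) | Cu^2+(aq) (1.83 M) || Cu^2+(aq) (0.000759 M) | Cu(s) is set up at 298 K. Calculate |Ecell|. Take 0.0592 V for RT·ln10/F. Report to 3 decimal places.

For a concentration cell E°cell = 0, since both electrodes use the same couple.
The compartment with the higher Cu^2+(aq) concentration (1.83 M) acts as the cathode; ions are reduced there and produced at the dilute (0.000759 M) anode.
With n = 2, Ecell = −(0.0592/2)·log([dilute]/[conc]) = −(0.0592/2)·log(0.000759/1.83) = +0.100 V.

0.100 V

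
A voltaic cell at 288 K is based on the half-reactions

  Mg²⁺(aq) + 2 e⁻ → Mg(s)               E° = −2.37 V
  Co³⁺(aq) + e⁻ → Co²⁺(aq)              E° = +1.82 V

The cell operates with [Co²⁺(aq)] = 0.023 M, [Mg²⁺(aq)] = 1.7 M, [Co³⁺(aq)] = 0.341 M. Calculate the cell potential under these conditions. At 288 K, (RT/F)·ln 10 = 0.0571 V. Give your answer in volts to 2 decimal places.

+4.25 V

Since E°(Co³⁺/Co²⁺) > E°(Mg²⁺/Mg), Co³⁺/Co²⁺ serves as the cathode.
E°cell = E°cat − E°an = +1.82 − (−2.37) = +4.19 V; n = 2.
Balancing gives 2 Co³⁺(aq) + Mg(s) → 2 Co²⁺(aq) + Mg²⁺(aq); hence Q = ([Co²⁺(aq)]^2·[Mg²⁺(aq)]) / [Co³⁺(aq)]^2 = 0.00773 (log Q = −2.112).
By the Nernst equation, E = +4.19 − (0.0571/2)·(−2.112) = +4.25 V.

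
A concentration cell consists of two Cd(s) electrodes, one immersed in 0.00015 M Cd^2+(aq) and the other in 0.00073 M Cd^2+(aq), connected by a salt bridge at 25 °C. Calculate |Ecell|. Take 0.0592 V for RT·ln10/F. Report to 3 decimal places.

For a concentration cell E°cell = 0, since both electrodes use the same couple.
The compartment with the higher Cd^2+(aq) concentration (0.00073 M) acts as the cathode; ions are reduced there and produced at the dilute (0.00015 M) anode.
With n = 2, Ecell = −(0.0592/2)·log([dilute]/[conc]) = −(0.0592/2)·log(0.00015/0.00073) = +0.020 V.

0.020 V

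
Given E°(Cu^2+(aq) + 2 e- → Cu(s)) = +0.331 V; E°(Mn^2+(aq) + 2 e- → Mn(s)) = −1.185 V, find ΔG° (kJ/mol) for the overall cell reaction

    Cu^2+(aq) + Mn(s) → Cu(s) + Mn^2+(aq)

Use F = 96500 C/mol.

−293 kJ/mol

In the reaction as written Cu^2+(aq) is reduced, so the Cu²⁺/Cu couple is the cathode and Mn²⁺/Mn is the anode.
E°cell = +0.331 − (−1.185) = +1.516 V; balancing electrons gives n = 2.
ΔG° = −nFE°cell = −(2)(96500)(+1.516) J/mol = −293 kJ/mol.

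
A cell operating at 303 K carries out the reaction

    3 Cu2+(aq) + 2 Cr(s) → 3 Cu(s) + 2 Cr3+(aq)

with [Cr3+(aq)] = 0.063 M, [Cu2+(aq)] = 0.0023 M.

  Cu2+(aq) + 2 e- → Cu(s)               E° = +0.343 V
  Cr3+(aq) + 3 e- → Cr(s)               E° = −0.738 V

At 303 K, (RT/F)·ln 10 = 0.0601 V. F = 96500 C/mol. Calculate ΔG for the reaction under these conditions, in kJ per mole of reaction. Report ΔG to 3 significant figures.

E°cell = +0.343 − (−0.738) = +1.081 V; the balanced reaction transfers n = 6 electrons.
Q = [Cr3+(aq)]^2 / [Cu2+(aq)]^3 = 3.26×10^5, so log Q = 5.513 and E = +1.081 − (0.0601/6)(5.513) = +1.0258 V.
ΔG = −nFE = −(6)(96500)(+1.0258) J/mol = −594 kJ/mol.

−594 kJ/mol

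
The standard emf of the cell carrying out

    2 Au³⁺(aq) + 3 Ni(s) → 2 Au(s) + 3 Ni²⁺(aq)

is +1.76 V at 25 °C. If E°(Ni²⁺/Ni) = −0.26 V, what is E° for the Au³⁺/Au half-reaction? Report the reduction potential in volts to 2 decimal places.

+1.50 V

In the reaction as written the Au³⁺/Au couple is reduced (cathode) and Ni²⁺/Ni is oxidized (anode), so E°cell = E°(Au³⁺/Au) − E°(Ni²⁺/Ni).
E°(Au³⁺/Au) = E°cell + E°(anode) = +1.76 + (−0.26) = +1.50 V.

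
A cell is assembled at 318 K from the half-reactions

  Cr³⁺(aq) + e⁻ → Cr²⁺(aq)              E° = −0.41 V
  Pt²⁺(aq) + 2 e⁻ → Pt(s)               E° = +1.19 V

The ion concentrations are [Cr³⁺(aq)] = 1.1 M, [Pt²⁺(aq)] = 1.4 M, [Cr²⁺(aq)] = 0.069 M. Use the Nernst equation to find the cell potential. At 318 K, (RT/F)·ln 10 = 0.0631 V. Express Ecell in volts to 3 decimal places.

The Pt²⁺/Pt couple has the more positive E°, so it is the cathode; Cr³⁺/Cr²⁺ is the anode.
The standard potential is +1.19 − (−0.41) = +1.60 V and the balanced reaction transfers n = 2 electrons.
For the overall reaction Pt²⁺(aq) + 2 Cr²⁺(aq) → Pt(s) + 2 Cr³⁺(aq), Q = [Cr³⁺(aq)]^2 / ([Pt²⁺(aq)]·[Cr²⁺(aq)]^2) = 182, giving log Q = 2.259.
E = E° − (0.0631/n)·log Q = +1.60 − (0.0631/2)(2.259) = +1.529 V.

+1.529 V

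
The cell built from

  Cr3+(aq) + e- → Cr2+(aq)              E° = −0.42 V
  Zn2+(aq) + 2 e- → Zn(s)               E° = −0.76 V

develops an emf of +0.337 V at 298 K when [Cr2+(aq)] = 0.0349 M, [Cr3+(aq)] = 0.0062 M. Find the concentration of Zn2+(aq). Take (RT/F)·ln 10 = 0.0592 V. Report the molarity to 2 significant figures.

The Cr³⁺/Cr²⁺ couple has the larger reduction potential, so it is the cathode: E°cell = −0.42 − (−0.76) = +0.34 V and n = 2.
Rearranging E = E° − (0.0592/n)·log Q gives log Q = 2(+0.34 − (+0.337))/0.0592 = 0.101.
For 2 Cr3+(aq) + Zn(s) → 2 Cr2+(aq) + Zn2+(aq), the reaction quotient is Q = ([Cr2+(aq)]^2·[Zn2+(aq)]) / [Cr3+(aq)]^2.
Substituting the known concentrations and solving, log [Zn2+(aq)] = −1.400 and [Zn2+(aq)] = 0.040 M.

0.040 M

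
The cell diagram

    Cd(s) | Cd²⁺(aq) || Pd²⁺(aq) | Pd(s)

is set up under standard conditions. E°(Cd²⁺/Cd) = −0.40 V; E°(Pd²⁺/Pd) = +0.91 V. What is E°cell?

By convention the left-hand electrode in cell notation is the anode (oxidation) and the right-hand electrode is the cathode (reduction).
E°cell = E°(right) − E°(left) = +0.91 − (−0.40) = +1.31 V.

+1.31 V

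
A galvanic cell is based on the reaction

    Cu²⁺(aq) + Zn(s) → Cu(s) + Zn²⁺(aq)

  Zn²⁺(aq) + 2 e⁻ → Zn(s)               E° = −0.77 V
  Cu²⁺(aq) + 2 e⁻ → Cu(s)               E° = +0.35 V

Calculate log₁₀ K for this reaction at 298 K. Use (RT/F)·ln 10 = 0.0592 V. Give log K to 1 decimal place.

The Cu²⁺/Cu couple is reduced (cathode); E°cell = +0.35 − (−0.77) = +1.12 V with n = 2.
At equilibrium E = 0, so log K = nE°cell / 0.0592 = (2)(+1.12) / 0.0592 = 37.8.

log K = 37.8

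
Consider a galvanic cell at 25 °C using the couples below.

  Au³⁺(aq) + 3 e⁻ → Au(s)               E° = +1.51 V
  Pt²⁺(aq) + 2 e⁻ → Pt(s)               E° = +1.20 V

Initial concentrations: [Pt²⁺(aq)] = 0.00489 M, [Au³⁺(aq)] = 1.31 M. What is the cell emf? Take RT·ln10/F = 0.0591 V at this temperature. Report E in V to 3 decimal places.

Since E°(Au³⁺/Au) > E°(Pt²⁺/Pt), Au³⁺/Au serves as the cathode.
E°cell = +1.51 − (+1.20) = +0.31 V, with n = 6 electrons transferred.
The balanced reaction is 2 Au³⁺(aq) + 3 Pt(s) → 2 Au(s) + 3 Pt²⁺(aq), so Q = [Pt²⁺(aq)]^3 / [Au³⁺(aq)]^2 = 6.81×10^−8 and log Q = −7.167.
By the Nernst equation, E = +0.31 − (0.0591/6)·(−7.167) = +0.381 V.

+0.381 V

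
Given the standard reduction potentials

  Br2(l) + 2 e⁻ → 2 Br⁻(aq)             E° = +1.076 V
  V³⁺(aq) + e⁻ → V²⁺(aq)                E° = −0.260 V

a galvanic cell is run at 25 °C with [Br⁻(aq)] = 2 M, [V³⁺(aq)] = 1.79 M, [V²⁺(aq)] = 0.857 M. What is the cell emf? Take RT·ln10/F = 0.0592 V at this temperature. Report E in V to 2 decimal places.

Br₂/Br⁻ is reduced (cathode, E° = +1.076 V) and V³⁺/V²⁺ is oxidized (anode).
E°cell = E°cat − E°an = +1.076 − (−0.260) = +1.336 V; n = 2.
For the overall reaction Br2(l) + 2 V²⁺(aq) → 2 Br⁻(aq) + 2 V³⁺(aq), Q = ([Br⁻(aq)]^2·[V³⁺(aq)]^2) / [V²⁺(aq)]^2 = 17.5, giving log Q = 1.242.
Applying E = E° − (RT ln10/nF)·log Q gives +1.336 − (0.0592/2)(1.242) = +1.30 V.

+1.30 V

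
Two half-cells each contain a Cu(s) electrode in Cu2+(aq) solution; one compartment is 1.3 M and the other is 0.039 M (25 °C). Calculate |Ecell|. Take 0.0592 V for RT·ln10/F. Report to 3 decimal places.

0.045 V

For a concentration cell E°cell = 0, since both electrodes use the same couple.
The compartment with the higher Cu2+(aq) concentration (1.3 M) acts as the cathode; ions are reduced there and produced at the dilute (0.039 M) anode.
With n = 2, Ecell = −(0.0592/2)·log([dilute]/[conc]) = −(0.0592/2)·log(0.039/1.3) = +0.045 V.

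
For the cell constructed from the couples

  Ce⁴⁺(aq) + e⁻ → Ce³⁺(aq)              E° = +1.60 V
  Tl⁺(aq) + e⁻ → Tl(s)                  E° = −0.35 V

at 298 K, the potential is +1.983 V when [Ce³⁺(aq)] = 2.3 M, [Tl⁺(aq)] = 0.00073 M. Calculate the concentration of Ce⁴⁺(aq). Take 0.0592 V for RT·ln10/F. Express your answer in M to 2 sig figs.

The Ce⁴⁺/Ce³⁺ couple has the larger reduction potential, so it is the cathode: E°cell = +1.60 − (−0.35) = +1.95 V and n = 1.
From the Nernst equation, log Q = n(E° − E)/0.0592 = 1·(+1.95 − (+1.983))/0.0592 = −0.557.
Balancing electrons gives Ce⁴⁺(aq) + Tl(s) → Ce³⁺(aq) + Tl⁺(aq); thus Q = ([Ce³⁺(aq)]·[Tl⁺(aq)]) / [Ce⁴⁺(aq)].
Solving for the unknown gives log [Ce⁴⁺(aq)] = −2.218, so [Ce⁴⁺(aq)] ≈ 0.0061 M.

0.0061 M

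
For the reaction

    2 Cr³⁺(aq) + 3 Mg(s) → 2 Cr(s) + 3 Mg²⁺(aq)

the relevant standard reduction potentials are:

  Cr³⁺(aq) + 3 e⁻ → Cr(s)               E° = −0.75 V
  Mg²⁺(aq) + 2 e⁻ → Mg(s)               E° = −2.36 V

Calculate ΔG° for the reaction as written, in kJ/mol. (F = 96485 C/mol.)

In the reaction as written Cr³⁺(aq) is reduced, so the Cr³⁺/Cr couple is the cathode and Mg²⁺/Mg is the anode.
E°cell = −0.75 − (−2.36) = +1.61 V; balancing electrons gives n = 6.
ΔG° = −nFE°cell = −(6)(96485)(+1.61) J/mol = −932 kJ/mol.

−932 kJ/mol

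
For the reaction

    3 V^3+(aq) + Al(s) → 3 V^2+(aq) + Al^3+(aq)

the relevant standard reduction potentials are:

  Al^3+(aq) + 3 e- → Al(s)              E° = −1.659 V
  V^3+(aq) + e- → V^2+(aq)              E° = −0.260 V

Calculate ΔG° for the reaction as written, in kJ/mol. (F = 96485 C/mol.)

−405 kJ/mol

In the reaction as written V^3+(aq) is reduced, so the V³⁺/V²⁺ couple is the cathode and Al³⁺/Al is the anode.
E°cell = −0.260 − (−1.659) = +1.399 V; balancing electrons gives n = 3.
ΔG° = −nFE°cell = −(3)(96485)(+1.399) J/mol = −405 kJ/mol.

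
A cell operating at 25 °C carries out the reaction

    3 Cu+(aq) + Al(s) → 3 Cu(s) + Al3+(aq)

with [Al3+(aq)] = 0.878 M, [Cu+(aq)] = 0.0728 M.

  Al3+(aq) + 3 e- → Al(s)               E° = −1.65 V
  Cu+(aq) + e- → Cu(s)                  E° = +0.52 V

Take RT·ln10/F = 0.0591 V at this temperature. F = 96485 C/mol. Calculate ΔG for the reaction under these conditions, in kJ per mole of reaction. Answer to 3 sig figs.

−609 kJ/mol

The standard cell potential is +0.52 − (−1.65) = +2.17 V, with n = 3 electrons in the balanced equation.
The reaction quotient is [Al3+(aq)] / [Cu+(aq)]^3 = 2.28×10^3; by Nernst, E = +2.17 − (0.0591/3)(3.357) = +2.1039 V.
Then ΔG = −nFE = −3 × 96485 × +2.1039 J/mol = −609 kJ/mol.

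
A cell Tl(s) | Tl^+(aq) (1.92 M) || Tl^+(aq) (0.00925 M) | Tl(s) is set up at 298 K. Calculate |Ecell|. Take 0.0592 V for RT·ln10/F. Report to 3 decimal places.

For a concentration cell E°cell = 0, since both electrodes use the same couple.
The compartment with the higher Tl^+(aq) concentration (1.92 M) acts as the cathode; ions are reduced there and produced at the dilute (0.00925 M) anode.
With n = 1, Ecell = −(0.0592/1)·log([dilute]/[conc]) = −(0.0592/1)·log(0.00925/1.92) = +0.137 V.

0.137 V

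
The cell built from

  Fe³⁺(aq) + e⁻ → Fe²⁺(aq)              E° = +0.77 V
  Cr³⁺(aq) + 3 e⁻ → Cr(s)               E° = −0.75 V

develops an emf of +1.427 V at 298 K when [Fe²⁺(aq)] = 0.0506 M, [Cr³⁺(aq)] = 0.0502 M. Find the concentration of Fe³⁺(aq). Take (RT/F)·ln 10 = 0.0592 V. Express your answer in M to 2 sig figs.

The Fe³⁺/Fe²⁺ couple has the larger reduction potential, so it is the cathode: E°cell = +0.77 − (−0.75) = +1.52 V and n = 3.
Since E = E° − (0.0592/n)·log Q, log Q = n(E° − E)/0.0592 = 4.713.
Balancing electrons gives 3 Fe³⁺(aq) + Cr(s) → 3 Fe²⁺(aq) + Cr³⁺(aq); thus Q = ([Fe²⁺(aq)]^3·[Cr³⁺(aq)]) / [Fe³⁺(aq)]^3.
Substituting the known concentrations and solving, log [Fe³⁺(aq)] = −3.300 and [Fe³⁺(aq)] = 0.00050 M.

0.00050 M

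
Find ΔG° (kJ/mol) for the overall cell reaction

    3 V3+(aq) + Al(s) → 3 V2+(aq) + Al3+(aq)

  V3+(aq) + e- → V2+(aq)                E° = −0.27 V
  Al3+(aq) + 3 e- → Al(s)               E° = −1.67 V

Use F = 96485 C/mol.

−405 kJ/mol

In the reaction as written V3+(aq) is reduced, so the V³⁺/V²⁺ couple is the cathode and Al³⁺/Al is the anode.
E°cell = −0.27 − (−1.67) = +1.40 V; balancing electrons gives n = 3.
ΔG° = −nFE°cell = −(3)(96485)(+1.40) J/mol = −405 kJ/mol.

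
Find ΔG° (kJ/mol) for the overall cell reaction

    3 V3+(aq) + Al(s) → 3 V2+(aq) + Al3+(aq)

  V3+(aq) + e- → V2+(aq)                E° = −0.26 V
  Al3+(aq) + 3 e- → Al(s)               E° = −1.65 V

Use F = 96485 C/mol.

In the reaction as written V3+(aq) is reduced, so the V³⁺/V²⁺ couple is the cathode and Al³⁺/Al is the anode.
E°cell = −0.26 − (−1.65) = +1.39 V; balancing electrons gives n = 3.
ΔG° = −nFE°cell = −(3)(96485)(+1.39) J/mol = −402 kJ/mol.

−402 kJ/mol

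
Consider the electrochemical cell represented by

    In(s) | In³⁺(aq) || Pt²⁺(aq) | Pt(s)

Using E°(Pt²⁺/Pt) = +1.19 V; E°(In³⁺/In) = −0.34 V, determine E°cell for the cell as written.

By convention the left-hand electrode in cell notation is the anode (oxidation) and the right-hand electrode is the cathode (reduction).
E°cell = E°(right) − E°(left) = +1.19 − (−0.34) = +1.53 V.

+1.53 V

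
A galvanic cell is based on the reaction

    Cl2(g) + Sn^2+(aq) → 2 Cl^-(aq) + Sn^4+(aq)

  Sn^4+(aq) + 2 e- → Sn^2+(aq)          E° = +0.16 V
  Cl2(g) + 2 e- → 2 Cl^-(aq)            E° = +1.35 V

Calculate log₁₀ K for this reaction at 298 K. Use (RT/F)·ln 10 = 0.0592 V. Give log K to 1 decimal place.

The Cl₂/Cl⁻ couple is reduced (cathode); E°cell = +1.35 − (+0.16) = +1.19 V with n = 2.
At equilibrium E = 0, so log K = nE°cell / 0.0592 = (2)(+1.19) / 0.0592 = 40.2.

log K = 40.2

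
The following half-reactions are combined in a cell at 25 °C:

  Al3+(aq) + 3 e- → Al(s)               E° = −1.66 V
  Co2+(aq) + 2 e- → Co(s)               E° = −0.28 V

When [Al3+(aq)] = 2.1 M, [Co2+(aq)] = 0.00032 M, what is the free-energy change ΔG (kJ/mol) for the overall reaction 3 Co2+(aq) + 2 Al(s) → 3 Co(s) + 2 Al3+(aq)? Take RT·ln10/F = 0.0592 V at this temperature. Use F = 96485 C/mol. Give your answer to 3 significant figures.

−735 kJ/mol

E°cell = −0.28 − (−1.66) = +1.38 V; the balanced reaction transfers n = 6 electrons.
Here Q = [Al3+(aq)]^2 / [Co2+(aq)]^3 = 1.35×10^11 (log Q = 11.129), giving E = +1.38 − (0.0592/6)·(11.129) = +1.2702 V.
Finally ΔG = −nFE = −(6)(96485 C/mol)(+1.2702 V) = −735 kJ/mol.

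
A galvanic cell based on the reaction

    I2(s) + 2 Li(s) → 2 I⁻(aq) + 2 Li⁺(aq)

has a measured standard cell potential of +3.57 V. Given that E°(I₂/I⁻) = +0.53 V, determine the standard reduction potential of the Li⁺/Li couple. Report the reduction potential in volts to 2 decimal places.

−3.04 V

In the reaction as written the I₂/I⁻ couple is reduced (cathode) and Li⁺/Li is oxidized (anode), so E°cell = E°(I₂/I⁻) − E°(Li⁺/Li).
E°(Li⁺/Li) = E°(cathode) − E°cell = +0.53 − (+3.57) = −3.04 V.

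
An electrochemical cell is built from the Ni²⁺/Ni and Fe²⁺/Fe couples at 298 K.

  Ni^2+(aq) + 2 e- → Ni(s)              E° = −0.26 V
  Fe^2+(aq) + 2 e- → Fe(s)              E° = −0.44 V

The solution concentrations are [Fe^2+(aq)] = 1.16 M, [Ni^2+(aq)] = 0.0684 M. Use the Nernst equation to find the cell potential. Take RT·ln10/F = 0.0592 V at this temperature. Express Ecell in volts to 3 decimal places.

Ni²⁺/Ni is reduced (cathode, E° = −0.26 V) and Fe²⁺/Fe is oxidized (anode).
The standard potential is −0.26 − (−0.44) = +0.18 V and the balanced reaction transfers n = 2 electrons.
Balancing gives Ni^2+(aq) + Fe(s) → Ni(s) + Fe^2+(aq); hence Q = [Fe^2+(aq)] / [Ni^2+(aq)] = 17 (log Q = 1.229).
E = E° − (0.0592/n)·log Q = +0.18 − (0.0592/2)(1.229) = +0.144 V.

+0.144 V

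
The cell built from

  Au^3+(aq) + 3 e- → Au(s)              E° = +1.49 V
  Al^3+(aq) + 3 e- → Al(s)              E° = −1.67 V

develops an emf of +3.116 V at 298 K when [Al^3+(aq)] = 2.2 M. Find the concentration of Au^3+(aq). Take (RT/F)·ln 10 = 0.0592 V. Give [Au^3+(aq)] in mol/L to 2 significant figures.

With Au³⁺/Au at the cathode and Al³⁺/Al at the anode, E°cell = +1.49 − (−1.67) = +3.16 V (n = 3).
Since E = E° − (0.0592/n)·log Q, log Q = n(E° − E)/0.0592 = 2.230.
Balancing electrons gives Au^3+(aq) + Al(s) → Au(s) + Al^3+(aq); thus Q = [Al^3+(aq)] / [Au^3+(aq)].
Substituting the known concentrations and solving, log [Au^3+(aq)] = −1.888 and [Au^3+(aq)] = 0.013 M.

0.013 M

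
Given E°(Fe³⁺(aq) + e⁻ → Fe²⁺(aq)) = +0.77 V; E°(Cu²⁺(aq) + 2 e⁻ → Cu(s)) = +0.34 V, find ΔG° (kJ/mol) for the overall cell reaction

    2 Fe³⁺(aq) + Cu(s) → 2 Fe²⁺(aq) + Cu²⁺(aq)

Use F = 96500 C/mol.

In the reaction as written Fe³⁺(aq) is reduced, so the Fe³⁺/Fe²⁺ couple is the cathode and Cu²⁺/Cu is the anode.
E°cell = +0.77 − (+0.34) = +0.43 V; balancing electrons gives n = 2.
ΔG° = −nFE°cell = −(2)(96500)(+0.43) J/mol = −83.0 kJ/mol.

−83.0 kJ/mol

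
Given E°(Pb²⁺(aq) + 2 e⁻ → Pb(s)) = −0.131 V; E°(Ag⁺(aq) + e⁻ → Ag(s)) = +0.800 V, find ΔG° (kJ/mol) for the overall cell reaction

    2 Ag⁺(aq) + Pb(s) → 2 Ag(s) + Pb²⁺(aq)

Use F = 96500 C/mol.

−180 kJ/mol

In the reaction as written Ag⁺(aq) is reduced, so the Ag⁺/Ag couple is the cathode and Pb²⁺/Pb is the anode.
E°cell = +0.800 − (−0.131) = +0.931 V; balancing electrons gives n = 2.
ΔG° = −nFE°cell = −(2)(96500)(+0.931) J/mol = −180 kJ/mol.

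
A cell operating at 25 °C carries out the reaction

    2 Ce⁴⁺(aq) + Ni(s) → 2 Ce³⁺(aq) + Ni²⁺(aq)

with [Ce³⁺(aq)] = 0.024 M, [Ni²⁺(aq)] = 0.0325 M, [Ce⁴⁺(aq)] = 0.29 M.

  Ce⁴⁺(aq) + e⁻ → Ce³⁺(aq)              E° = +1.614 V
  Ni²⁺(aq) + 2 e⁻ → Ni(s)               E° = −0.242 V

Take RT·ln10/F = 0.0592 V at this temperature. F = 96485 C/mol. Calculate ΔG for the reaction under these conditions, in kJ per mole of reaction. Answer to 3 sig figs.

−379 kJ/mol

With Ce⁴⁺/Ce³⁺ reduced at the cathode, E°cell = +1.614 − (−0.242) = +1.856 V and n = 2.
Here Q = ([Ce³⁺(aq)]^2·[Ni²⁺(aq)]) / [Ce⁴⁺(aq)]^2 = 0.000223 (log Q = −3.652), giving E = +1.856 − (0.0592/2)·(−3.652) = +1.9641 V.
Then ΔG = −nFE = −2 × 96485 × +1.9641 J/mol = −379 kJ/mol.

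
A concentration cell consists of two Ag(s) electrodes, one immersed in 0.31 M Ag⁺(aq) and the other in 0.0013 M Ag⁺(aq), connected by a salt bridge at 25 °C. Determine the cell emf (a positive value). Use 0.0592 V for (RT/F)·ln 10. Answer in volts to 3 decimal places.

0.141 V

For a concentration cell E°cell = 0, since both electrodes use the same couple.
The compartment with the higher Ag⁺(aq) concentration (0.31 M) acts as the cathode; ions are reduced there and produced at the dilute (0.0013 M) anode.
With n = 1, Ecell = −(0.0592/1)·log([dilute]/[conc]) = −(0.0592/1)·log(0.0013/0.31) = +0.141 V.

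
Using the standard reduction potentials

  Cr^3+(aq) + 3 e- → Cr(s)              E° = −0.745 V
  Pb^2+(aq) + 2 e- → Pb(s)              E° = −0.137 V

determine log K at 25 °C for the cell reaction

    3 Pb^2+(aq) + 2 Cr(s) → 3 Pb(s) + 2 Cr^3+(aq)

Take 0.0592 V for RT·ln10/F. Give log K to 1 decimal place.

The Pb²⁺/Pb couple is reduced (cathode); E°cell = −0.137 − (−0.745) = +0.608 V with n = 6.
At equilibrium E = 0, so log K = nE°cell / 0.0592 = (6)(+0.608) / 0.0592 = 61.6.

log K = 61.6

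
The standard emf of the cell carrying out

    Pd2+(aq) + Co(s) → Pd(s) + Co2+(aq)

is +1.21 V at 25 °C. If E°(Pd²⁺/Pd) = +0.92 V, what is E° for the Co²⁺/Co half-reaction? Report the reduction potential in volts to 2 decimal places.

−0.29 V

In the reaction as written the Pd²⁺/Pd couple is reduced (cathode) and Co²⁺/Co is oxidized (anode), so E°cell = E°(Pd²⁺/Pd) − E°(Co²⁺/Co).
E°(Co²⁺/Co) = E°(cathode) − E°cell = +0.92 − (+1.21) = −0.29 V.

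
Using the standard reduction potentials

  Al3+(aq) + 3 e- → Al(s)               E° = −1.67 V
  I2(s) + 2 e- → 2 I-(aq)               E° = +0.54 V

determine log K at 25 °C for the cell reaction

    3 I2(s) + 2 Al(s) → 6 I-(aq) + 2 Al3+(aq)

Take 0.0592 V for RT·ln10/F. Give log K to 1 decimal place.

The I₂/I⁻ couple is reduced (cathode); E°cell = +0.54 − (−1.67) = +2.21 V with n = 6.
At equilibrium E = 0, so log K = nE°cell / 0.0592 = (6)(+2.21) / 0.0592 = 224.0.

log K = 224.0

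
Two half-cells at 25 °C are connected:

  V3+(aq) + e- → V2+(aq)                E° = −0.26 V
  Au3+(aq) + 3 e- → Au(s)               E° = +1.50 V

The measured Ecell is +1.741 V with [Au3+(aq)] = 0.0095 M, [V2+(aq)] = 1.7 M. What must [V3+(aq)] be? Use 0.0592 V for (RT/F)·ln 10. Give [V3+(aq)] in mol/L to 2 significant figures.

0.75 M

Au³⁺/Au is the cathode (higher E°); E°cell = +1.50 − (−0.26) = +1.76 V with n = 3.
Rearranging E = E° − (0.0592/n)·log Q gives log Q = 3(+1.76 − (+1.741))/0.0592 = 0.963.
The balanced reaction is Au3+(aq) + 3 V2+(aq) → Au(s) + 3 V3+(aq), so Q = [V3+(aq)]^3 / ([Au3+(aq)]·[V2+(aq)]^3).
Substituting the known concentrations and solving, log [V3+(aq)] = −0.123 and [V3+(aq)] = 0.75 M.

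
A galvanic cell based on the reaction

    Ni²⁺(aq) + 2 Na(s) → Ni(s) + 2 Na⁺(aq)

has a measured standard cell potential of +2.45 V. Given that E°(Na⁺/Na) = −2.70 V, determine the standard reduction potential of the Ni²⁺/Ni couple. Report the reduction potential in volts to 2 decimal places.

−0.25 V

In the reaction as written the Ni²⁺/Ni couple is reduced (cathode) and Na⁺/Na is oxidized (anode), so E°cell = E°(Ni²⁺/Ni) − E°(Na⁺/Na).
E°(Ni²⁺/Ni) = E°cell + E°(anode) = +2.45 + (−2.70) = −0.25 V.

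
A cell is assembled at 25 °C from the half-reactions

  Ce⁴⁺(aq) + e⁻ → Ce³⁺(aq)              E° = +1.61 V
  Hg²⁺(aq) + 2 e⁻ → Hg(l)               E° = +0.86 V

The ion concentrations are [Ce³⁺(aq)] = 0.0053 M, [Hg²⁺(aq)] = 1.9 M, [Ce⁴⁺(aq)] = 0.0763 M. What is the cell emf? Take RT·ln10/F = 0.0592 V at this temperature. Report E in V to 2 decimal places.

Ce⁴⁺/Ce³⁺ is reduced (cathode, E° = +1.61 V) and Hg²⁺/Hg is oxidized (anode).
E°cell = +1.61 − (+0.86) = +0.75 V, with n = 2 electrons transferred.
For the overall reaction 2 Ce⁴⁺(aq) + Hg(l) → 2 Ce³⁺(aq) + Hg²⁺(aq), Q = ([Ce³⁺(aq)]^2·[Hg²⁺(aq)]) / [Ce⁴⁺(aq)]^2 = 0.00917, giving log Q = −2.038.
By the Nernst equation, E = +0.75 − (0.0592/2)·(−2.038) = +0.81 V.

+0.81 V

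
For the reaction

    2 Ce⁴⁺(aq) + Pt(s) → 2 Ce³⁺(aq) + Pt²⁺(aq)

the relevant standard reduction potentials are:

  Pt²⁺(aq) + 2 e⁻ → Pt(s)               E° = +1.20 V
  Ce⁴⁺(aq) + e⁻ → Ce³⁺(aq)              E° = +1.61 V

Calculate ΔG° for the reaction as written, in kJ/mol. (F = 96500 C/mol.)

−79.1 kJ/mol

In the reaction as written Ce⁴⁺(aq) is reduced, so the Ce⁴⁺/Ce³⁺ couple is the cathode and Pt²⁺/Pt is the anode.
E°cell = +1.61 − (+1.20) = +0.41 V; balancing electrons gives n = 2.
ΔG° = −nFE°cell = −(2)(96500)(+0.41) J/mol = −79.1 kJ/mol.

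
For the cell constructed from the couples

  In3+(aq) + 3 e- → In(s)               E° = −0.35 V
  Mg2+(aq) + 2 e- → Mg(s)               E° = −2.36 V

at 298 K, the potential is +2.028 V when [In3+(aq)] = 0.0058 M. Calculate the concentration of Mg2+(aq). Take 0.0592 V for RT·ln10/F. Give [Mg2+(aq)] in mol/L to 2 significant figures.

With In³⁺/In at the cathode and Mg²⁺/Mg at the anode, E°cell = −0.35 − (−2.36) = +2.01 V (n = 6).
Since E = E° − (0.0592/n)·log Q, log Q = n(E° − E)/0.0592 = −1.824.
The balanced reaction is 2 In3+(aq) + 3 Mg(s) → 2 In(s) + 3 Mg2+(aq), so Q = [Mg2+(aq)]^3 / [In3+(aq)]^2.
Solving for the unknown gives log [Mg2+(aq)] = −2.099, so [Mg2+(aq)] ≈ 0.0080 M.

0.0080 M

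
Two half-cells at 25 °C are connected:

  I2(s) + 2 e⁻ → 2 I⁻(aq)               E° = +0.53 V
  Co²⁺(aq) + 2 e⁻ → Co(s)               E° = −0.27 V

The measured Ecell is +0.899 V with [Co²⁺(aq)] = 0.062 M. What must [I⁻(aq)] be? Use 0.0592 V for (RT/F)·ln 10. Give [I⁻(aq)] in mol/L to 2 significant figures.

I₂/I⁻ is the cathode (higher E°); E°cell = +0.53 − (−0.27) = +0.80 V with n = 2.
From the Nernst equation, log Q = n(E° − E)/0.0592 = 2·(+0.80 − (+0.899))/0.0592 = −3.345.
Balancing electrons gives I2(s) + Co(s) → 2 I⁻(aq) + Co²⁺(aq); thus Q = [I⁻(aq)]^2·[Co²⁺(aq)].
Solving for the unknown gives log [I⁻(aq)] = −1.069, so [I⁻(aq)] ≈ 0.085 M.

0.085 M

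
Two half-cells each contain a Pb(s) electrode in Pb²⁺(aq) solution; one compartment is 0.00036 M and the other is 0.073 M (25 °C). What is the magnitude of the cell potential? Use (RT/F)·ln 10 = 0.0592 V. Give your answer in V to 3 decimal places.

0.068 V

For a concentration cell E°cell = 0, since both electrodes use the same couple.
The compartment with the higher Pb²⁺(aq) concentration (0.073 M) acts as the cathode; ions are reduced there and produced at the dilute (0.00036 M) anode.
With n = 2, Ecell = −(0.0592/2)·log([dilute]/[conc]) = −(0.0592/2)·log(0.00036/0.073) = +0.068 V.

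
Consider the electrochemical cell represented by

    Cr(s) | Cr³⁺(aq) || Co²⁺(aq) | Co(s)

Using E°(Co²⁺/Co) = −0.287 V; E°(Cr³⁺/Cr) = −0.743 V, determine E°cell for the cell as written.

By convention the left-hand electrode in cell notation is the anode (oxidation) and the right-hand electrode is the cathode (reduction).
E°cell = E°(right) − E°(left) = −0.287 − (−0.743) = +0.456 V.

+0.456 V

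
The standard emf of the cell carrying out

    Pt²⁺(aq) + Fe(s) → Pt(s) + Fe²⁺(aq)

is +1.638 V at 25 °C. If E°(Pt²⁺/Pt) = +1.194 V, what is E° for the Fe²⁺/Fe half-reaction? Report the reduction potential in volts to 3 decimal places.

−0.444 V

In the reaction as written the Pt²⁺/Pt couple is reduced (cathode) and Fe²⁺/Fe is oxidized (anode), so E°cell = E°(Pt²⁺/Pt) − E°(Fe²⁺/Fe).
E°(Fe²⁺/Fe) = E°(cathode) − E°cell = +1.194 − (+1.638) = −0.444 V.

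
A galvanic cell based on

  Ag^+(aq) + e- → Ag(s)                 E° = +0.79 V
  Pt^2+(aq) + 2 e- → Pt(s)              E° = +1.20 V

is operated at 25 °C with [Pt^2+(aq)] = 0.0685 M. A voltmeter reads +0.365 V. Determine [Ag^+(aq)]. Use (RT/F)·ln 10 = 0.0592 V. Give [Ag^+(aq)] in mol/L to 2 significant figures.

With Pt²⁺/Pt at the cathode and Ag⁺/Ag at the anode, E°cell = +1.20 − (+0.79) = +0.41 V (n = 2).
From the Nernst equation, log Q = n(E° − E)/0.0592 = 2·(+0.41 − (+0.365))/0.0592 = 1.520.
For Pt^2+(aq) + 2 Ag(s) → Pt(s) + 2 Ag^+(aq), the reaction quotient is Q = [Ag^+(aq)]^2 / [Pt^2+(aq)].
Isolating [Ag^+(aq)] in Q = 10^{1.520} yields log [Ag^+(aq)] = 0.178, i.e. 1.5 M.

1.5 M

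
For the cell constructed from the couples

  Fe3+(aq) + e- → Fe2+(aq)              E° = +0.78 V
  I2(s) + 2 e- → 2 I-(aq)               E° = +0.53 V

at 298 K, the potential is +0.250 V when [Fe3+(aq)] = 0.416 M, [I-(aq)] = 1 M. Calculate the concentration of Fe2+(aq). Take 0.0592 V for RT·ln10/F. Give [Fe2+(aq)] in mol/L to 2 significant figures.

0.42 M

With Fe³⁺/Fe²⁺ at the cathode and I₂/I⁻ at the anode, E°cell = +0.78 − (+0.53) = +0.25 V (n = 2).
Rearranging E = E° − (0.0592/n)·log Q gives log Q = 2(+0.25 − (+0.250))/0.0592 = 0.000.
Balancing electrons gives 2 Fe3+(aq) + 2 I-(aq) → 2 Fe2+(aq) + I2(s); thus Q = [Fe2+(aq)]^2 / ([Fe3+(aq)]^2·[I-(aq)]^2).
Solving for the unknown gives log [Fe2+(aq)] = −0.381, so [Fe2+(aq)] ≈ 0.42 M.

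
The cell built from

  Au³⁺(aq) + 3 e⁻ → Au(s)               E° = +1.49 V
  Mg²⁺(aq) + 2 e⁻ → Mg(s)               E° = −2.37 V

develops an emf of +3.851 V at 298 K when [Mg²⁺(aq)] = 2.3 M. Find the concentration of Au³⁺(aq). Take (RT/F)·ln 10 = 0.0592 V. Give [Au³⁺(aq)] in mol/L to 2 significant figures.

The Au³⁺/Au couple has the larger reduction potential, so it is the cathode: E°cell = +1.49 − (−2.37) = +3.86 V and n = 6.
Rearranging E = E° − (0.0592/n)·log Q gives log Q = 6(+3.86 − (+3.851))/0.0592 = 0.912.
Balancing electrons gives 2 Au³⁺(aq) + 3 Mg(s) → 2 Au(s) + 3 Mg²⁺(aq); thus Q = [Mg²⁺(aq)]^3 / [Au³⁺(aq)]^2.
Solving for the unknown gives log [Au³⁺(aq)] = 0.087, so [Au³⁺(aq)] ≈ 1.2 M.

1.2 M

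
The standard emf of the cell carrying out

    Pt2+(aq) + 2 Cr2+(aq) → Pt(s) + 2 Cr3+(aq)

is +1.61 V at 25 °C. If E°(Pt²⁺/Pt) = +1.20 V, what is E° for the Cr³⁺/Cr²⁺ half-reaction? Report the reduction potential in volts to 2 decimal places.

−0.41 V

In the reaction as written the Pt²⁺/Pt couple is reduced (cathode) and Cr³⁺/Cr²⁺ is oxidized (anode), so E°cell = E°(Pt²⁺/Pt) − E°(Cr³⁺/Cr²⁺).
E°(Cr³⁺/Cr²⁺) = E°(cathode) − E°cell = +1.20 − (+1.61) = −0.41 V.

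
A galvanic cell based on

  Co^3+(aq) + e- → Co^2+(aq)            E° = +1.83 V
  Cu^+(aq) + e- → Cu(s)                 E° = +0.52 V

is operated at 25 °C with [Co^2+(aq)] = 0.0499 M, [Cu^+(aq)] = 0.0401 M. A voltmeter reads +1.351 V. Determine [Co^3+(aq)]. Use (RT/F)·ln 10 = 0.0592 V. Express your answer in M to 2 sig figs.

0.0099 M

Co³⁺/Co²⁺ is the cathode (higher E°); E°cell = +1.83 − (+0.52) = +1.31 V with n = 1.
Rearranging E = E° − (0.0592/n)·log Q gives log Q = 1(+1.31 − (+1.351))/0.0592 = −0.693.
The balanced reaction is Co^3+(aq) + Cu(s) → Co^2+(aq) + Cu^+(aq), so Q = ([Co^2+(aq)]·[Cu^+(aq)]) / [Co^3+(aq)].
Isolating [Co^3+(aq)] in Q = 10^{−0.693} yields log [Co^3+(aq)] = −2.006, i.e. 0.0099 M.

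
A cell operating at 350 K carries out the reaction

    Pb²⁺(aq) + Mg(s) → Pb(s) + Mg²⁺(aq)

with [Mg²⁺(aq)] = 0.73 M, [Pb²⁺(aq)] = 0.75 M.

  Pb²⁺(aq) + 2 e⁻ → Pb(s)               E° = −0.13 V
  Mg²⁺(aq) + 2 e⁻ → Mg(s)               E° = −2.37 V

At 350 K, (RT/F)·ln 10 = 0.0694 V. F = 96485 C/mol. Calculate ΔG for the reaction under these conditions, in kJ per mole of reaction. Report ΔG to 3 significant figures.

−432 kJ/mol

With Pb²⁺/Pb reduced at the cathode, E°cell = −0.13 − (−2.37) = +2.24 V and n = 2.
The reaction quotient is [Mg²⁺(aq)] / [Pb²⁺(aq)] = 0.973; by Nernst, E = +2.24 − (0.0694/2)(−0.012) = +2.2404 V.
Finally ΔG = −nFE = −(2)(96485 C/mol)(+2.2404 V) = −432 kJ/mol.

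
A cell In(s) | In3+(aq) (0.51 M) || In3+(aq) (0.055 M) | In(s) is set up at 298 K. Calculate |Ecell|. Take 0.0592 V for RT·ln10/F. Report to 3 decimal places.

0.019 V

For a concentration cell E°cell = 0, since both electrodes use the same couple.
The compartment with the higher In3+(aq) concentration (0.51 M) acts as the cathode; ions are reduced there and produced at the dilute (0.055 M) anode.
With n = 3, Ecell = −(0.0592/3)·log([dilute]/[conc]) = −(0.0592/3)·log(0.055/0.51) = +0.019 V.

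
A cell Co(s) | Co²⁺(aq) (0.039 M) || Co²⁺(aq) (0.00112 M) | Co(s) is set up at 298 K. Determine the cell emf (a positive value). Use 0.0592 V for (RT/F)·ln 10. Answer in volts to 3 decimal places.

0.046 V

For a concentration cell E°cell = 0, since both electrodes use the same couple.
The compartment with the higher Co²⁺(aq) concentration (0.039 M) acts as the cathode; ions are reduced there and produced at the dilute (0.00112 M) anode.
With n = 2, Ecell = −(0.0592/2)·log([dilute]/[conc]) = −(0.0592/2)·log(0.00112/0.039) = +0.046 V.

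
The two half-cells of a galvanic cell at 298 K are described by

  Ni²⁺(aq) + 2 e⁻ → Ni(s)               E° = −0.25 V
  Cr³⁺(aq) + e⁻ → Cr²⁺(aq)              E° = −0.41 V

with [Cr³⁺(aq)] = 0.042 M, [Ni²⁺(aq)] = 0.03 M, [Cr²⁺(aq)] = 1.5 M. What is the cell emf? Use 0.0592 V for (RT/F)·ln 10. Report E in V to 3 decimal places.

+0.207 V

The Ni²⁺/Ni couple has the more positive E°, so it is the cathode; Cr³⁺/Cr²⁺ is the anode.
The standard potential is −0.25 − (−0.41) = +0.16 V and the balanced reaction transfers n = 2 electrons.
For the overall reaction Ni²⁺(aq) + 2 Cr²⁺(aq) → Ni(s) + 2 Cr³⁺(aq), Q = [Cr³⁺(aq)]^2 / ([Ni²⁺(aq)]·[Cr²⁺(aq)]^2) = 0.0261, giving log Q = −1.583.
E = E° − (0.0592/n)·log Q = +0.16 − (0.0592/2)(−1.583) = +0.207 V.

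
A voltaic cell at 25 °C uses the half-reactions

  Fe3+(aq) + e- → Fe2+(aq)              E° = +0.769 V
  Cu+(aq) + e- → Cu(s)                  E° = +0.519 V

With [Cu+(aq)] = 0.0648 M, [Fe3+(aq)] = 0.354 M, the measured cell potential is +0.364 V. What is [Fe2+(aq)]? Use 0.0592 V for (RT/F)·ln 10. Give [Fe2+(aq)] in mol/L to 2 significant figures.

0.065 M

With Fe³⁺/Fe²⁺ at the cathode and Cu⁺/Cu at the anode, E°cell = +0.769 − (+0.519) = +0.250 V (n = 1).
Rearranging E = E° − (0.0592/n)·log Q gives log Q = 1(+0.250 − (+0.364))/0.0592 = −1.926.
The balanced reaction is Fe3+(aq) + Cu(s) → Fe2+(aq) + Cu+(aq), so Q = ([Fe2+(aq)]·[Cu+(aq)]) / [Fe3+(aq)].
Isolating [Fe2+(aq)] in Q = 10^{−1.926} yields log [Fe2+(aq)] = −1.189, i.e. 0.065 M.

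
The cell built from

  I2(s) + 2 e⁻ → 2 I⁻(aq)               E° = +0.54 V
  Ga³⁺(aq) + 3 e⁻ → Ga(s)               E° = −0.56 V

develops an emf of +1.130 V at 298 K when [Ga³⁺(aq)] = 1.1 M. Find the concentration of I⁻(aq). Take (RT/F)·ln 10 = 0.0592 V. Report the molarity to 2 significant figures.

With I₂/I⁻ at the cathode and Ga³⁺/Ga at the anode, E°cell = +0.54 − (−0.56) = +1.10 V (n = 6).
Since E = E° − (0.0592/n)·log Q, log Q = n(E° − E)/0.0592 = −3.041.
Balancing electrons gives 3 I2(s) + 2 Ga(s) → 6 I⁻(aq) + 2 Ga³⁺(aq); thus Q = [I⁻(aq)]^6·[Ga³⁺(aq)]^2.
Solving for the unknown gives log [I⁻(aq)] = −0.521, so [I⁻(aq)] ≈ 0.30 M.

0.30 M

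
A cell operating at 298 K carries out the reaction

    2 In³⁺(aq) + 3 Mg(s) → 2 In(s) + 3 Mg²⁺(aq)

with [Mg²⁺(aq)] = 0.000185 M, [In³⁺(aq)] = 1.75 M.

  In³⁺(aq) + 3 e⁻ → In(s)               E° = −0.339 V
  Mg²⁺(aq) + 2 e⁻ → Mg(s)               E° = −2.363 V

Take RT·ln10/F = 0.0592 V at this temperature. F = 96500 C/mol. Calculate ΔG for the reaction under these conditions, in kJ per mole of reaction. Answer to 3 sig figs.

The standard cell potential is −0.339 − (−2.363) = +2.024 V, with n = 6 electrons in the balanced equation.
Q = [Mg²⁺(aq)]^3 / [In³⁺(aq)]^2 = 2.07×10^−12, so log Q = −11.685 and E = +2.024 − (0.0592/6)(−11.685) = +2.1393 V.
Finally ΔG = −nFE = −(6)(96500 C/mol)(+2.1393 V) = −1240 kJ/mol.

−1240 kJ/mol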